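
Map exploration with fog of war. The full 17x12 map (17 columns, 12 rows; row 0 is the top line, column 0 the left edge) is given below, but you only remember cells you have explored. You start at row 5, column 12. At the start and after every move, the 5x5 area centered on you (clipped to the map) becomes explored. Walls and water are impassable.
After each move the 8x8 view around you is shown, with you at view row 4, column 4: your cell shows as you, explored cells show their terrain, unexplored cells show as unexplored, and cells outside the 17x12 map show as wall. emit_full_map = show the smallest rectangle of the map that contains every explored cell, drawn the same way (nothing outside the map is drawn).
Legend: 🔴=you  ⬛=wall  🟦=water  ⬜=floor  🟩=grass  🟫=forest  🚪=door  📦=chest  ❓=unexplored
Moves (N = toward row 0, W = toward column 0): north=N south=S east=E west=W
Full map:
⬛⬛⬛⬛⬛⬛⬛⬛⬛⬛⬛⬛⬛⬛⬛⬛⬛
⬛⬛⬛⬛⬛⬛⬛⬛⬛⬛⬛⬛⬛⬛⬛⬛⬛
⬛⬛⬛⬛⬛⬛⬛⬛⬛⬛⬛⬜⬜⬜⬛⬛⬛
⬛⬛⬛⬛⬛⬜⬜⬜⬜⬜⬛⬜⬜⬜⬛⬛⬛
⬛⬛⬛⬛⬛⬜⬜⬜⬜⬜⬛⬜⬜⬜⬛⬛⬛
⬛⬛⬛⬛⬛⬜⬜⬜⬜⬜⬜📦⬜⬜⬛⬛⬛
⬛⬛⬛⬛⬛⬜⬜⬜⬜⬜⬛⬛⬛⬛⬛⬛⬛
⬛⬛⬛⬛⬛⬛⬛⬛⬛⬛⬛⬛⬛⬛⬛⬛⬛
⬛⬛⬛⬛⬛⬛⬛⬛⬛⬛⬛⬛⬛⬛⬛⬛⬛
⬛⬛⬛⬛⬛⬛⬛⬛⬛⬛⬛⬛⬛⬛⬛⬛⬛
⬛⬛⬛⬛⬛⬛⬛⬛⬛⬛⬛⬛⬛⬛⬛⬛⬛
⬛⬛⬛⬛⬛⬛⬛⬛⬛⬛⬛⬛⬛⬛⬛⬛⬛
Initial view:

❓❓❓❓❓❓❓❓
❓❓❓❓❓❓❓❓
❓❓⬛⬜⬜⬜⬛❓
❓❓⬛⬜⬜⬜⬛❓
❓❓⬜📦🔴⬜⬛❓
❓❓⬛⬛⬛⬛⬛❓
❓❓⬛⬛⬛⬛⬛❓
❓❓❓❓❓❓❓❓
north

❓❓❓❓❓❓❓❓
❓❓❓❓❓❓❓❓
❓❓⬛⬜⬜⬜⬛❓
❓❓⬛⬜⬜⬜⬛❓
❓❓⬛⬜🔴⬜⬛❓
❓❓⬜📦⬜⬜⬛❓
❓❓⬛⬛⬛⬛⬛❓
❓❓⬛⬛⬛⬛⬛❓

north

⬛⬛⬛⬛⬛⬛⬛⬛
❓❓❓❓❓❓❓❓
❓❓⬛⬛⬛⬛⬛❓
❓❓⬛⬜⬜⬜⬛❓
❓❓⬛⬜🔴⬜⬛❓
❓❓⬛⬜⬜⬜⬛❓
❓❓⬜📦⬜⬜⬛❓
❓❓⬛⬛⬛⬛⬛❓

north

⬛⬛⬛⬛⬛⬛⬛⬛
⬛⬛⬛⬛⬛⬛⬛⬛
❓❓⬛⬛⬛⬛⬛❓
❓❓⬛⬛⬛⬛⬛❓
❓❓⬛⬜🔴⬜⬛❓
❓❓⬛⬜⬜⬜⬛❓
❓❓⬛⬜⬜⬜⬛❓
❓❓⬜📦⬜⬜⬛❓

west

⬛⬛⬛⬛⬛⬛⬛⬛
⬛⬛⬛⬛⬛⬛⬛⬛
❓❓⬛⬛⬛⬛⬛⬛
❓❓⬛⬛⬛⬛⬛⬛
❓❓⬛⬛🔴⬜⬜⬛
❓❓⬜⬛⬜⬜⬜⬛
❓❓⬜⬛⬜⬜⬜⬛
❓❓❓⬜📦⬜⬜⬛

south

⬛⬛⬛⬛⬛⬛⬛⬛
❓❓⬛⬛⬛⬛⬛⬛
❓❓⬛⬛⬛⬛⬛⬛
❓❓⬛⬛⬜⬜⬜⬛
❓❓⬜⬛🔴⬜⬜⬛
❓❓⬜⬛⬜⬜⬜⬛
❓❓⬜⬜📦⬜⬜⬛
❓❓❓⬛⬛⬛⬛⬛

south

❓❓⬛⬛⬛⬛⬛⬛
❓❓⬛⬛⬛⬛⬛⬛
❓❓⬛⬛⬜⬜⬜⬛
❓❓⬜⬛⬜⬜⬜⬛
❓❓⬜⬛🔴⬜⬜⬛
❓❓⬜⬜📦⬜⬜⬛
❓❓⬜⬛⬛⬛⬛⬛
❓❓❓⬛⬛⬛⬛⬛

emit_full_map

⬛⬛⬛⬛⬛⬛
⬛⬛⬛⬛⬛⬛
⬛⬛⬜⬜⬜⬛
⬜⬛⬜⬜⬜⬛
⬜⬛🔴⬜⬜⬛
⬜⬜📦⬜⬜⬛
⬜⬛⬛⬛⬛⬛
❓⬛⬛⬛⬛⬛

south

❓❓⬛⬛⬛⬛⬛⬛
❓❓⬛⬛⬜⬜⬜⬛
❓❓⬜⬛⬜⬜⬜⬛
❓❓⬜⬛⬜⬜⬜⬛
❓❓⬜⬜🔴⬜⬜⬛
❓❓⬜⬛⬛⬛⬛⬛
❓❓⬛⬛⬛⬛⬛⬛
❓❓❓❓❓❓❓❓

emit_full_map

⬛⬛⬛⬛⬛⬛
⬛⬛⬛⬛⬛⬛
⬛⬛⬜⬜⬜⬛
⬜⬛⬜⬜⬜⬛
⬜⬛⬜⬜⬜⬛
⬜⬜🔴⬜⬜⬛
⬜⬛⬛⬛⬛⬛
⬛⬛⬛⬛⬛⬛


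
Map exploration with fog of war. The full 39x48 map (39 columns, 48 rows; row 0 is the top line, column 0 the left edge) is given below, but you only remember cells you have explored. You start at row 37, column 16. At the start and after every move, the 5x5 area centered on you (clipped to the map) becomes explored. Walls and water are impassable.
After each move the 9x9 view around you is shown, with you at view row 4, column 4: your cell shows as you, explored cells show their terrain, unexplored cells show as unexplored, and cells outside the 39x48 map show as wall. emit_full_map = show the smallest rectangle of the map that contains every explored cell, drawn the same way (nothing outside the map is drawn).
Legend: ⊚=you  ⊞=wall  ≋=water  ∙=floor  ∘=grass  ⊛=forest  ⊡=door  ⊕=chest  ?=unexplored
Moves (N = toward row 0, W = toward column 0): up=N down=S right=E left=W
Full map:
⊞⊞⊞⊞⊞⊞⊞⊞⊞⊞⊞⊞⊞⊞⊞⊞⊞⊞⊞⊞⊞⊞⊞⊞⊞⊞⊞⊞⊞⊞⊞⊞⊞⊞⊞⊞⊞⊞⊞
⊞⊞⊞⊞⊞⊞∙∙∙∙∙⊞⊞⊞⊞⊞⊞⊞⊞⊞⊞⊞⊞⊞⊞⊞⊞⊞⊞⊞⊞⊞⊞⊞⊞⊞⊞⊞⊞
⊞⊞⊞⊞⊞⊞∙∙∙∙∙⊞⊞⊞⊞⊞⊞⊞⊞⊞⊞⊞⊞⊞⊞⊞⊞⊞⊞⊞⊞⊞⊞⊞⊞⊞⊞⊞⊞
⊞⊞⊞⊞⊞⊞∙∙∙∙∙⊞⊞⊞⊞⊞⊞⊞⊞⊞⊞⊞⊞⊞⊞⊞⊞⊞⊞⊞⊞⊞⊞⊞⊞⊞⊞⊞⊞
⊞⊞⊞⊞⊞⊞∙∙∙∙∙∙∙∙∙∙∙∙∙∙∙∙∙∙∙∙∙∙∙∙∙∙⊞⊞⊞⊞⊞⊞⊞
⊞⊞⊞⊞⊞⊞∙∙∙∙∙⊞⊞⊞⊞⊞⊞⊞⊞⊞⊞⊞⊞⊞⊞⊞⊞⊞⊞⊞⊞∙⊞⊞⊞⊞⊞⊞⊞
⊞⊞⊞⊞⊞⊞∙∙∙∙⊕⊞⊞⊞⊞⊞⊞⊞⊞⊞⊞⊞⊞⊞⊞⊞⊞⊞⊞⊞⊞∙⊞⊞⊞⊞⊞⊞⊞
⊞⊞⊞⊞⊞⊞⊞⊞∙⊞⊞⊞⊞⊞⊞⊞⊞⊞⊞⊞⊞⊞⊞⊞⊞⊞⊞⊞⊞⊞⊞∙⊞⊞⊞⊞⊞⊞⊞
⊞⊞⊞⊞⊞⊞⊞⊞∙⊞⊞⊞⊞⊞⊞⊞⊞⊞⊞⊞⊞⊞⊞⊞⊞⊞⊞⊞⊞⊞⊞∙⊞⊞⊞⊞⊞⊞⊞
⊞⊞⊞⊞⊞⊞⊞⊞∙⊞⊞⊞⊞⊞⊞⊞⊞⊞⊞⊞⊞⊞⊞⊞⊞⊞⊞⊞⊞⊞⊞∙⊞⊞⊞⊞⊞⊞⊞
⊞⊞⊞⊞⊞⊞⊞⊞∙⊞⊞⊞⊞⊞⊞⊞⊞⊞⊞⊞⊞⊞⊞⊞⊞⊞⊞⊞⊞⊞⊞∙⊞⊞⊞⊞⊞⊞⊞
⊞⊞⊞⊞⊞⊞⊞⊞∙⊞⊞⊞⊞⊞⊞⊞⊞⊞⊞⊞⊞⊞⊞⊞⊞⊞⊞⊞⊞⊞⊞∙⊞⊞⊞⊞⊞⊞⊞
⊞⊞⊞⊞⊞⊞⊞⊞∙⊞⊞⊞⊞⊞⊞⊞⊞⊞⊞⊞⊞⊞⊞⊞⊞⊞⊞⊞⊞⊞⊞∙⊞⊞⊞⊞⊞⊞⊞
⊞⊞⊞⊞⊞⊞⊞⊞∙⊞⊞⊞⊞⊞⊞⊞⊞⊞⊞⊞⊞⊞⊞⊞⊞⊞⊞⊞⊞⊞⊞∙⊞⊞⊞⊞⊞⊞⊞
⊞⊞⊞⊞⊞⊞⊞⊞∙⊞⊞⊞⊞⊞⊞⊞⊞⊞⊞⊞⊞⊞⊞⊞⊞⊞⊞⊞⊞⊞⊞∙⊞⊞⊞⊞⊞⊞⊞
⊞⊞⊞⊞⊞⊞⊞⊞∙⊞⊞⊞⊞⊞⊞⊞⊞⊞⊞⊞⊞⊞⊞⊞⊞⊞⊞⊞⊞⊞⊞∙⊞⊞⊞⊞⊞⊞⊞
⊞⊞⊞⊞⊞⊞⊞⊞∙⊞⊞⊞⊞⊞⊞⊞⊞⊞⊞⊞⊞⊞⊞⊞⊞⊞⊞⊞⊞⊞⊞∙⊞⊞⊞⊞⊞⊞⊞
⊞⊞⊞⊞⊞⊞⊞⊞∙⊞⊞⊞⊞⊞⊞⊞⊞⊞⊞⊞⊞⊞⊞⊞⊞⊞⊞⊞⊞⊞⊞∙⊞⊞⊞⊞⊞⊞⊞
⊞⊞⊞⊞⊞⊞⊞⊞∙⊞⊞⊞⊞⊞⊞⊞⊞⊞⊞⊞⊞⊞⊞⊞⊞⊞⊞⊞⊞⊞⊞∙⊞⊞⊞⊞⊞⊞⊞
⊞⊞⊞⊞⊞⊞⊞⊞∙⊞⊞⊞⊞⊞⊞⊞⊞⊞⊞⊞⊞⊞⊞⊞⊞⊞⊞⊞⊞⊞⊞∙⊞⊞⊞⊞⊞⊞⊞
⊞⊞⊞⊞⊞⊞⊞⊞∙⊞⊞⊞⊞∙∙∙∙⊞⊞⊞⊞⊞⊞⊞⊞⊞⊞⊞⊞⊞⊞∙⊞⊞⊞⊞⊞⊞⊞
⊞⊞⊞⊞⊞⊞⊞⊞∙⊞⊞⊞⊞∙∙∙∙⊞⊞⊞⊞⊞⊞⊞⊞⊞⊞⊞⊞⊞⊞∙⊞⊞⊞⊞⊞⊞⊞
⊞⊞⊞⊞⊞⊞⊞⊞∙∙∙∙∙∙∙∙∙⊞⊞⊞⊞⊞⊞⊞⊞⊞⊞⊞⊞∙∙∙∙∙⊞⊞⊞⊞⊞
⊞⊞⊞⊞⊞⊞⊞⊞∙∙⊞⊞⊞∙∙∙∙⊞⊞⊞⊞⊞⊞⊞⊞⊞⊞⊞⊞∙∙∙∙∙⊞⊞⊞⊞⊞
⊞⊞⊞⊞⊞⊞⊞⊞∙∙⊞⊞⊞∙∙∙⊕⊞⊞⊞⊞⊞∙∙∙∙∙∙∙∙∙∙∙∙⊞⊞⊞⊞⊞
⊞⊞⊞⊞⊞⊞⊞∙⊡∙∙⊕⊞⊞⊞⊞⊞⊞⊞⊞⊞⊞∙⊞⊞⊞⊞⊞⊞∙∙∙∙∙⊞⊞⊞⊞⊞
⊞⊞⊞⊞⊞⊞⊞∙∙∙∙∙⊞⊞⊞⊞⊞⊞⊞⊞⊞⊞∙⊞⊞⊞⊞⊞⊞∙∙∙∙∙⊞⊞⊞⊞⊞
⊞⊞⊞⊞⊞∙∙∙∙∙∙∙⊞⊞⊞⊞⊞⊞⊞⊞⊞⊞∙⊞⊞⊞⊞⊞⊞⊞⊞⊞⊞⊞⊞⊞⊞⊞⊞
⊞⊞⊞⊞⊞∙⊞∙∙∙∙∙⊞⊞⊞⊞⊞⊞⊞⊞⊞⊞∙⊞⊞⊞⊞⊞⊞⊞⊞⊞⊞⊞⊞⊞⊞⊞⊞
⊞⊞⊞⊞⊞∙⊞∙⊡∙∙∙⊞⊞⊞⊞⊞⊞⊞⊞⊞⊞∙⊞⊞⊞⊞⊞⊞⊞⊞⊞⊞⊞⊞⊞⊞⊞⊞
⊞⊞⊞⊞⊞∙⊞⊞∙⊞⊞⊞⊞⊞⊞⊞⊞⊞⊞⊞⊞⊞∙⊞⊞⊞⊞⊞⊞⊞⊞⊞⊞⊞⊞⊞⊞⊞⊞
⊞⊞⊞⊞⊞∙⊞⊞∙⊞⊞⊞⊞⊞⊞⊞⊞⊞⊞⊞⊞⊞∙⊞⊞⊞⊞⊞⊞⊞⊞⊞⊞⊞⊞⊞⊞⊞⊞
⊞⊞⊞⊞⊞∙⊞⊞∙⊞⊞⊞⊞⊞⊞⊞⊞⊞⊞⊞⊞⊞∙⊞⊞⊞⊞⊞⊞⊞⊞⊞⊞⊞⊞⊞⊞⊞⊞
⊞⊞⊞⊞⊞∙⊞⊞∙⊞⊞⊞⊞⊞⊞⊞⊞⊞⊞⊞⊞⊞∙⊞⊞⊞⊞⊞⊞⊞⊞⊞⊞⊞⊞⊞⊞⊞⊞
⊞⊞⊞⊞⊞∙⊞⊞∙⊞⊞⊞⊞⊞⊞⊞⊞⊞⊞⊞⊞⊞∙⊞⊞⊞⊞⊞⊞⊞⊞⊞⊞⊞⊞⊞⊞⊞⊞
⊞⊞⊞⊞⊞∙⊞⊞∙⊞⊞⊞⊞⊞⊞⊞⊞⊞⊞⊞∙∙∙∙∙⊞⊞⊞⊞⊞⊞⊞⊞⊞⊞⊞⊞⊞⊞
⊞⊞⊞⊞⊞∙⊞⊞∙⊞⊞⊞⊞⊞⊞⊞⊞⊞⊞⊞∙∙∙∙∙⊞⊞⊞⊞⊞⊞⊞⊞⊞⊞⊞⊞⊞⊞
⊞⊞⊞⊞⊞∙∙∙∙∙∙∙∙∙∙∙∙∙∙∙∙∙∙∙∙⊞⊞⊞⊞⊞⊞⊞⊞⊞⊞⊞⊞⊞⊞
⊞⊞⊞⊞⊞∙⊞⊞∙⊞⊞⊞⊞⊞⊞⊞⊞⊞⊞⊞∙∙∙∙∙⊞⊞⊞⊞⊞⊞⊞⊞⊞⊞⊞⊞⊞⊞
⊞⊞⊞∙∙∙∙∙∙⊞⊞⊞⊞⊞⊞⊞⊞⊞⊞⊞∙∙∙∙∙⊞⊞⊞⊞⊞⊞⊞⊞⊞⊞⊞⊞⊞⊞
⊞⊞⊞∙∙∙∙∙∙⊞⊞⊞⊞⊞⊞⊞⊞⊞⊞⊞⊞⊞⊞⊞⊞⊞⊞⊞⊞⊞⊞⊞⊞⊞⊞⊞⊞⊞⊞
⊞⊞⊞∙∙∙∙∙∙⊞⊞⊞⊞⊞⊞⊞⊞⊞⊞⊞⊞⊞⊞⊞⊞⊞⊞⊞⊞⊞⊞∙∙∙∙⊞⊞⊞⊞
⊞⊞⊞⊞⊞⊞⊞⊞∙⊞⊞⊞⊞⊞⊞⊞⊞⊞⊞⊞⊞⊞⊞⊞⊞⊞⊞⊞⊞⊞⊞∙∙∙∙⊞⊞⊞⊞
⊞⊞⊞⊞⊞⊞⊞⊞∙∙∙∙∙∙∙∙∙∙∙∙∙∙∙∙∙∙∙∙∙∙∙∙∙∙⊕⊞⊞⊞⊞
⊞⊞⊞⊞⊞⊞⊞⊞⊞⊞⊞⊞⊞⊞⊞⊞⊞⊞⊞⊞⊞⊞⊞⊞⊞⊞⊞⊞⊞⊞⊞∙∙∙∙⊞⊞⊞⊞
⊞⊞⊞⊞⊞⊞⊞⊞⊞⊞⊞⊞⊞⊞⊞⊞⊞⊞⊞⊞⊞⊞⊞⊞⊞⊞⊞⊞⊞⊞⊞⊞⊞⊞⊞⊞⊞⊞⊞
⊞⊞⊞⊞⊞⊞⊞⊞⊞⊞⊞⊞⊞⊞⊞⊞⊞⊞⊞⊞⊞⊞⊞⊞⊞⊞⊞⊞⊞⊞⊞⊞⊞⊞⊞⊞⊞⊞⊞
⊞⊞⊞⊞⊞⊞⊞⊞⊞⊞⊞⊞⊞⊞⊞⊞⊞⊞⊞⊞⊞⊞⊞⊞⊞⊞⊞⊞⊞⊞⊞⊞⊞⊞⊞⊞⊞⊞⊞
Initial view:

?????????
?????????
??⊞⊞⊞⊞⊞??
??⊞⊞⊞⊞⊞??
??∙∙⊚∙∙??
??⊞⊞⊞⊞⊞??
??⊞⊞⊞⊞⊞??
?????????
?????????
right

?????????
?????????
?⊞⊞⊞⊞⊞⊞??
?⊞⊞⊞⊞⊞⊞??
?∙∙∙⊚∙∙??
?⊞⊞⊞⊞⊞⊞??
?⊞⊞⊞⊞⊞⊞??
?????????
?????????

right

?????????
?????????
⊞⊞⊞⊞⊞⊞∙??
⊞⊞⊞⊞⊞⊞∙??
∙∙∙∙⊚∙∙??
⊞⊞⊞⊞⊞⊞∙??
⊞⊞⊞⊞⊞⊞∙??
?????????
?????????

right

?????????
?????????
⊞⊞⊞⊞⊞∙∙??
⊞⊞⊞⊞⊞∙∙??
∙∙∙∙⊚∙∙??
⊞⊞⊞⊞⊞∙∙??
⊞⊞⊞⊞⊞∙∙??
?????????
?????????

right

?????????
?????????
⊞⊞⊞⊞∙∙∙??
⊞⊞⊞⊞∙∙∙??
∙∙∙∙⊚∙∙??
⊞⊞⊞⊞∙∙∙??
⊞⊞⊞⊞∙∙∙??
?????????
?????????

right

?????????
?????????
⊞⊞⊞∙∙∙∙??
⊞⊞⊞∙∙∙∙??
∙∙∙∙⊚∙∙??
⊞⊞⊞∙∙∙∙??
⊞⊞⊞∙∙∙∙??
?????????
?????????

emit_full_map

⊞⊞⊞⊞⊞⊞∙∙∙∙
⊞⊞⊞⊞⊞⊞∙∙∙∙
∙∙∙∙∙∙∙⊚∙∙
⊞⊞⊞⊞⊞⊞∙∙∙∙
⊞⊞⊞⊞⊞⊞∙∙∙∙

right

?????????
?????????
⊞⊞∙∙∙∙∙??
⊞⊞∙∙∙∙∙??
∙∙∙∙⊚∙∙??
⊞⊞∙∙∙∙∙??
⊞⊞∙∙∙∙∙??
?????????
?????????

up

?????????
?????????
??⊞⊞∙⊞⊞??
⊞⊞∙∙∙∙∙??
⊞⊞∙∙⊚∙∙??
∙∙∙∙∙∙∙??
⊞⊞∙∙∙∙∙??
⊞⊞∙∙∙∙∙??
?????????

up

?????????
?????????
??⊞⊞∙⊞⊞??
??⊞⊞∙⊞⊞??
⊞⊞∙∙⊚∙∙??
⊞⊞∙∙∙∙∙??
∙∙∙∙∙∙∙??
⊞⊞∙∙∙∙∙??
⊞⊞∙∙∙∙∙??

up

?????????
?????????
??⊞⊞∙⊞⊞??
??⊞⊞∙⊞⊞??
??⊞⊞⊚⊞⊞??
⊞⊞∙∙∙∙∙??
⊞⊞∙∙∙∙∙??
∙∙∙∙∙∙∙??
⊞⊞∙∙∙∙∙??

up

?????????
?????????
??⊞⊞∙⊞⊞??
??⊞⊞∙⊞⊞??
??⊞⊞⊚⊞⊞??
??⊞⊞∙⊞⊞??
⊞⊞∙∙∙∙∙??
⊞⊞∙∙∙∙∙??
∙∙∙∙∙∙∙??

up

?????????
?????????
??⊞⊞∙⊞⊞??
??⊞⊞∙⊞⊞??
??⊞⊞⊚⊞⊞??
??⊞⊞∙⊞⊞??
??⊞⊞∙⊞⊞??
⊞⊞∙∙∙∙∙??
⊞⊞∙∙∙∙∙??

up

?????????
?????????
??⊞⊞∙⊞⊞??
??⊞⊞∙⊞⊞??
??⊞⊞⊚⊞⊞??
??⊞⊞∙⊞⊞??
??⊞⊞∙⊞⊞??
??⊞⊞∙⊞⊞??
⊞⊞∙∙∙∙∙??

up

?????????
?????????
??⊞⊞∙⊞⊞??
??⊞⊞∙⊞⊞??
??⊞⊞⊚⊞⊞??
??⊞⊞∙⊞⊞??
??⊞⊞∙⊞⊞??
??⊞⊞∙⊞⊞??
??⊞⊞∙⊞⊞??

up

?????????
?????????
??⊞⊞∙⊞⊞??
??⊞⊞∙⊞⊞??
??⊞⊞⊚⊞⊞??
??⊞⊞∙⊞⊞??
??⊞⊞∙⊞⊞??
??⊞⊞∙⊞⊞??
??⊞⊞∙⊞⊞??

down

?????????
??⊞⊞∙⊞⊞??
??⊞⊞∙⊞⊞??
??⊞⊞∙⊞⊞??
??⊞⊞⊚⊞⊞??
??⊞⊞∙⊞⊞??
??⊞⊞∙⊞⊞??
??⊞⊞∙⊞⊞??
??⊞⊞∙⊞⊞??


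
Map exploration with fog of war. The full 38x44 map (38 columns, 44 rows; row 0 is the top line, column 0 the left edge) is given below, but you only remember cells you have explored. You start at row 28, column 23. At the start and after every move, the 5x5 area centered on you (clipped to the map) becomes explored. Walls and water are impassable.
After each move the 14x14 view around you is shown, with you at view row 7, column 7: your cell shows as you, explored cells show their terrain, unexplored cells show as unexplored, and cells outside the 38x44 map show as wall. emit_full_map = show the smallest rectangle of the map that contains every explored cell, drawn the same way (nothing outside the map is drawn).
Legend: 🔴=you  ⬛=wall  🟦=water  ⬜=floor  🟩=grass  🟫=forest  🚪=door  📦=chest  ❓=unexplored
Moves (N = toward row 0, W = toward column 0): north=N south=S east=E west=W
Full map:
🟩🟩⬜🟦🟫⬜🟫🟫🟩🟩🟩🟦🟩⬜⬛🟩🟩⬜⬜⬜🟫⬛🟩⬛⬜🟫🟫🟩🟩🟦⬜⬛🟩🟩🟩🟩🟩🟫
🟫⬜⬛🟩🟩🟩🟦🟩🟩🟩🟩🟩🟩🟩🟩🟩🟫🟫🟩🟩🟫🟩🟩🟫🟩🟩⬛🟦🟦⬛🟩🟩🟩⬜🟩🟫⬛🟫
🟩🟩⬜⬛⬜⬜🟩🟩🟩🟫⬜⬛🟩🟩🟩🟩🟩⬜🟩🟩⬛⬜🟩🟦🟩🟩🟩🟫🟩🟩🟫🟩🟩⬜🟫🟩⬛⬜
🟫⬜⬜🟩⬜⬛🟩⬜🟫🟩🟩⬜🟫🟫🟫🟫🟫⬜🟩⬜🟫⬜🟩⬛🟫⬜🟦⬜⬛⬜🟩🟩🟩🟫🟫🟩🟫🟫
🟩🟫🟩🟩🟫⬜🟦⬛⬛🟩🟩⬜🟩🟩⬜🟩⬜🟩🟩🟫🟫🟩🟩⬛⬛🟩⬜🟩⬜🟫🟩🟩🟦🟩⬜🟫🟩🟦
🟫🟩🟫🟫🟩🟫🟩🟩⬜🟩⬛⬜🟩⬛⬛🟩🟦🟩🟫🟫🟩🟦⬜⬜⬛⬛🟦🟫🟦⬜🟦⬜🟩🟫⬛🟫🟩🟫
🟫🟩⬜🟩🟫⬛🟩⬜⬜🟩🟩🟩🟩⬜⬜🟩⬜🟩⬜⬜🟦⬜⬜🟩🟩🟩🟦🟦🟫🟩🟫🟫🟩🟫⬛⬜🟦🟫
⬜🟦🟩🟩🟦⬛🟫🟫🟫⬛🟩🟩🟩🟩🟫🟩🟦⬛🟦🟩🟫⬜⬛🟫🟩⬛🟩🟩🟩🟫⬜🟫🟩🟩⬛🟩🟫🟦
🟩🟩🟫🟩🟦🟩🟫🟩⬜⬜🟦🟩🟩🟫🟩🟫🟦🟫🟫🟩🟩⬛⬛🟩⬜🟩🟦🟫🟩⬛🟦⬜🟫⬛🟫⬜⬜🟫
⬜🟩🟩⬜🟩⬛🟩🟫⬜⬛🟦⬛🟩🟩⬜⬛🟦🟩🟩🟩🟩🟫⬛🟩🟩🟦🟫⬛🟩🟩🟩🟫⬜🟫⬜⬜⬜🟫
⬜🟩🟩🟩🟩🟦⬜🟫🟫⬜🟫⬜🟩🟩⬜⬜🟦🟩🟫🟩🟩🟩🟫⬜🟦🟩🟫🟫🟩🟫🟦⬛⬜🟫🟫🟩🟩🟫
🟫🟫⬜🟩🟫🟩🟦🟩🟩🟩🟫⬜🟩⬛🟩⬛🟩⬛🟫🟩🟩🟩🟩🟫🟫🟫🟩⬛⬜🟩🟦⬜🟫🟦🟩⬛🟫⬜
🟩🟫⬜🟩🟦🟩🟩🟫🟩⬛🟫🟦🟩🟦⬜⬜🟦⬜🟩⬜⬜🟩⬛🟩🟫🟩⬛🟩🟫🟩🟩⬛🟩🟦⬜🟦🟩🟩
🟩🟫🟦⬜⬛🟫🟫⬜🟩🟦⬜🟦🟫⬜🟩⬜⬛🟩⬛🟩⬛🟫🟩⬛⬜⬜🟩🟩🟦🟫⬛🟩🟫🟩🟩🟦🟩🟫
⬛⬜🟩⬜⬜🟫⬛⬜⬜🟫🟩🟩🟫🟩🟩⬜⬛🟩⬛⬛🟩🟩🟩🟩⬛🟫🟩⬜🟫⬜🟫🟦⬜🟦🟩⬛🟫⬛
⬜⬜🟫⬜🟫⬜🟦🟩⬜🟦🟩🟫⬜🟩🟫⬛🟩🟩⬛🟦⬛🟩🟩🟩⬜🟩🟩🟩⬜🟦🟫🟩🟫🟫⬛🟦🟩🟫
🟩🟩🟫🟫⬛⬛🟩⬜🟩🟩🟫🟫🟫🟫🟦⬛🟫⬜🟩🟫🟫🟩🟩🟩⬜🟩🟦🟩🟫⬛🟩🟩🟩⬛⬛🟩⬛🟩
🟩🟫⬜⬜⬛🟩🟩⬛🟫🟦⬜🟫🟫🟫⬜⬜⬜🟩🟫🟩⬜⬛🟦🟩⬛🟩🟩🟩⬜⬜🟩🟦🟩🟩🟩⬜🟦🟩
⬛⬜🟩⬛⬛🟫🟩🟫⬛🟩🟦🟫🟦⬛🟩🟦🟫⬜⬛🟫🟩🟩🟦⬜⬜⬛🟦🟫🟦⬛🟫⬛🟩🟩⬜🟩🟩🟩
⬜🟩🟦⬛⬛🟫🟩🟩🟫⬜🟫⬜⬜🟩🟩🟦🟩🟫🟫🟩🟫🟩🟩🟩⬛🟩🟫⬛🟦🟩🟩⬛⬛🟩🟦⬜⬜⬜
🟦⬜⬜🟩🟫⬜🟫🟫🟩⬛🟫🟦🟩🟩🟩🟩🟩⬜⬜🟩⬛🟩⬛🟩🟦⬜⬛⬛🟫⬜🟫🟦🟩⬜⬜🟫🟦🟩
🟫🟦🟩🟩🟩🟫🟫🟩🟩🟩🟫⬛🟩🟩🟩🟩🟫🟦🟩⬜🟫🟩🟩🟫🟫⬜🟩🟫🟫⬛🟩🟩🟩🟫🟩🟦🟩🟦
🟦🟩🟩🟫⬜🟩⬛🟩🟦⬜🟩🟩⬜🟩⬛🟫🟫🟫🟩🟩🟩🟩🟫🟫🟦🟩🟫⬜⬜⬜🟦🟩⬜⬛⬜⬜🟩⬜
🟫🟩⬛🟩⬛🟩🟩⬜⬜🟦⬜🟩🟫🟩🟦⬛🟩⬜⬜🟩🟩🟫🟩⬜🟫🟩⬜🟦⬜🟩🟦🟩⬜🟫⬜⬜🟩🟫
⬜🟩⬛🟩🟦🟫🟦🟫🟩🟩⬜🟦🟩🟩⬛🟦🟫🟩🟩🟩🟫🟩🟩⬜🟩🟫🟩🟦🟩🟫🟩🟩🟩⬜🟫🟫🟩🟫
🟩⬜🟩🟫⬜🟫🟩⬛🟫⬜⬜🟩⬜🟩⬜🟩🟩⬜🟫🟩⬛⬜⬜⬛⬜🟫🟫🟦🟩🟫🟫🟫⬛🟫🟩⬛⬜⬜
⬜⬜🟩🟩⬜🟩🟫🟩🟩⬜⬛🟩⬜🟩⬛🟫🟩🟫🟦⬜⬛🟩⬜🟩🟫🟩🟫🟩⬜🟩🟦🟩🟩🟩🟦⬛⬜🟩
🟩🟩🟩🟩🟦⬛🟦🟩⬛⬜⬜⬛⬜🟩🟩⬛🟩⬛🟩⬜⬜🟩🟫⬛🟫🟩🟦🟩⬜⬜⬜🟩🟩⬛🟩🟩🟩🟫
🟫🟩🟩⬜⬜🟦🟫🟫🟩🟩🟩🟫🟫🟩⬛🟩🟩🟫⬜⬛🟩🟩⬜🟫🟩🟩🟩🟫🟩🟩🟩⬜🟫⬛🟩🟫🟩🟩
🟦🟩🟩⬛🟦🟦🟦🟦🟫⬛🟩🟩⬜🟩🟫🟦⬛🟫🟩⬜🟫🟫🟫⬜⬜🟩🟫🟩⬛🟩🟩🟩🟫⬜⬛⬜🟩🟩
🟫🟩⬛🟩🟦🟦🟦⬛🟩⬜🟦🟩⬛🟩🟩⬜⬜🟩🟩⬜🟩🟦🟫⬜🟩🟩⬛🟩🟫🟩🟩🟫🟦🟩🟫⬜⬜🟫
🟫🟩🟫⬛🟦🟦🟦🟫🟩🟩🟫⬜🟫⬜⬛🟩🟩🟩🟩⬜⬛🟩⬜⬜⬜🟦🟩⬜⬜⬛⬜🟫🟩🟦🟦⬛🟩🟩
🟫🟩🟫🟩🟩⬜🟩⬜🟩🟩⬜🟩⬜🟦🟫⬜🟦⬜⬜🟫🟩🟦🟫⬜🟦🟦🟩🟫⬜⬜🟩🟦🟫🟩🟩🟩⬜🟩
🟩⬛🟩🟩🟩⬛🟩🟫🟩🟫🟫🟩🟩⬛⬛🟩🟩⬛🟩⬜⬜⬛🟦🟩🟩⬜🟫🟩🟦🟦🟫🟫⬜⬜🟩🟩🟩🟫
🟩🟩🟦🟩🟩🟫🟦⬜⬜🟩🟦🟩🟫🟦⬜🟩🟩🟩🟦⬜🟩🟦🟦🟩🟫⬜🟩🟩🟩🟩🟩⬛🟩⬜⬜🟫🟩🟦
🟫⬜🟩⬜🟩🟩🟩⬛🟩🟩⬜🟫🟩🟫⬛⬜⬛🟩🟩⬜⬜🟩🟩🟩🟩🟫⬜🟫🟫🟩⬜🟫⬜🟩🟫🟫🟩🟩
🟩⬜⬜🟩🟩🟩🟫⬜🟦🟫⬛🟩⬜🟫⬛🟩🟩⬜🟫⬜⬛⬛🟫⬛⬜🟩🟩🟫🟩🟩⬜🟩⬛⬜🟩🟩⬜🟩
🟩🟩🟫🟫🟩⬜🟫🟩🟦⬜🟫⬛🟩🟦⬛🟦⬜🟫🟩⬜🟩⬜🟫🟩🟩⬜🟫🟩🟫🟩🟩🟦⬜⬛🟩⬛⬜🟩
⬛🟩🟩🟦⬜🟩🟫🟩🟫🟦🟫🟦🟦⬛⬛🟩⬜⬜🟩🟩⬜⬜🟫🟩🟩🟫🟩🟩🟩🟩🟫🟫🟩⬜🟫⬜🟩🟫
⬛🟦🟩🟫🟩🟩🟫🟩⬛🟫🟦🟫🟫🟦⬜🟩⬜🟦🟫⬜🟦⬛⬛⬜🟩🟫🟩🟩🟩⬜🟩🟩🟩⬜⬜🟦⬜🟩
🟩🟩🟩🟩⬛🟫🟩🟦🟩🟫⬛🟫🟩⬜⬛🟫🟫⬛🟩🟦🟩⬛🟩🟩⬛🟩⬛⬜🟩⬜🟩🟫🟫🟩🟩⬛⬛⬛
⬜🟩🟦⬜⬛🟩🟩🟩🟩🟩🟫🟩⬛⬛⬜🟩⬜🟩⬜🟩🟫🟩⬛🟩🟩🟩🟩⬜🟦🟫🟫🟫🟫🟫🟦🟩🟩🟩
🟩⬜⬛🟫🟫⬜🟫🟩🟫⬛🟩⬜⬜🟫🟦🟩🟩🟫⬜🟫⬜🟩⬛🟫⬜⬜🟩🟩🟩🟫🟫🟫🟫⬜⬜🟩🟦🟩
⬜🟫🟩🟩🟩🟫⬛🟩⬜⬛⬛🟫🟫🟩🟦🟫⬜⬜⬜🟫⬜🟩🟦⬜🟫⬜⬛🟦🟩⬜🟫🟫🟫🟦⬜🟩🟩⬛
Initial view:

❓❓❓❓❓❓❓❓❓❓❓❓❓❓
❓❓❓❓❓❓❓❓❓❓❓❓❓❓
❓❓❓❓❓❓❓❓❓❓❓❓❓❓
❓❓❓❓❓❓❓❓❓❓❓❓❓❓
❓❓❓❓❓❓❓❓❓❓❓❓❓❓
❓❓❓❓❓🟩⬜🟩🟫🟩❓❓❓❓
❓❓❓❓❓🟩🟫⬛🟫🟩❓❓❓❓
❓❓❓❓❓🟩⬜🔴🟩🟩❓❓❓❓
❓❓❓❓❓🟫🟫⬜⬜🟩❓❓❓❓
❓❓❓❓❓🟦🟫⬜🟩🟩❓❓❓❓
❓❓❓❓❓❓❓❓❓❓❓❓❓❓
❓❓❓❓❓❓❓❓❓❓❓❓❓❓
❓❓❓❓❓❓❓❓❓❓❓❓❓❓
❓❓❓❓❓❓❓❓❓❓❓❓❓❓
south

❓❓❓❓❓❓❓❓❓❓❓❓❓❓
❓❓❓❓❓❓❓❓❓❓❓❓❓❓
❓❓❓❓❓❓❓❓❓❓❓❓❓❓
❓❓❓❓❓❓❓❓❓❓❓❓❓❓
❓❓❓❓❓🟩⬜🟩🟫🟩❓❓❓❓
❓❓❓❓❓🟩🟫⬛🟫🟩❓❓❓❓
❓❓❓❓❓🟩⬜🟫🟩🟩❓❓❓❓
❓❓❓❓❓🟫🟫🔴⬜🟩❓❓❓❓
❓❓❓❓❓🟦🟫⬜🟩🟩❓❓❓❓
❓❓❓❓❓🟩⬜⬜⬜🟦❓❓❓❓
❓❓❓❓❓❓❓❓❓❓❓❓❓❓
❓❓❓❓❓❓❓❓❓❓❓❓❓❓
❓❓❓❓❓❓❓❓❓❓❓❓❓❓
❓❓❓❓❓❓❓❓❓❓❓❓❓❓

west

❓❓❓❓❓❓❓❓❓❓❓❓❓❓
❓❓❓❓❓❓❓❓❓❓❓❓❓❓
❓❓❓❓❓❓❓❓❓❓❓❓❓❓
❓❓❓❓❓❓❓❓❓❓❓❓❓❓
❓❓❓❓❓❓🟩⬜🟩🟫🟩❓❓❓
❓❓❓❓❓⬜🟩🟫⬛🟫🟩❓❓❓
❓❓❓❓❓🟩🟩⬜🟫🟩🟩❓❓❓
❓❓❓❓❓🟫🟫🔴⬜⬜🟩❓❓❓
❓❓❓❓❓🟩🟦🟫⬜🟩🟩❓❓❓
❓❓❓❓❓⬛🟩⬜⬜⬜🟦❓❓❓
❓❓❓❓❓❓❓❓❓❓❓❓❓❓
❓❓❓❓❓❓❓❓❓❓❓❓❓❓
❓❓❓❓❓❓❓❓❓❓❓❓❓❓
❓❓❓❓❓❓❓❓❓❓❓❓❓❓

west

❓❓❓❓❓❓❓❓❓❓❓❓❓❓
❓❓❓❓❓❓❓❓❓❓❓❓❓❓
❓❓❓❓❓❓❓❓❓❓❓❓❓❓
❓❓❓❓❓❓❓❓❓❓❓❓❓❓
❓❓❓❓❓❓❓🟩⬜🟩🟫🟩❓❓
❓❓❓❓❓⬜⬜🟩🟫⬛🟫🟩❓❓
❓❓❓❓❓⬛🟩🟩⬜🟫🟩🟩❓❓
❓❓❓❓❓⬜🟫🔴🟫⬜⬜🟩❓❓
❓❓❓❓❓⬜🟩🟦🟫⬜🟩🟩❓❓
❓❓❓❓❓⬜⬛🟩⬜⬜⬜🟦❓❓
❓❓❓❓❓❓❓❓❓❓❓❓❓❓
❓❓❓❓❓❓❓❓❓❓❓❓❓❓
❓❓❓❓❓❓❓❓❓❓❓❓❓❓
❓❓❓❓❓❓❓❓❓❓❓❓❓❓

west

❓❓❓❓❓❓❓❓❓❓❓❓❓❓
❓❓❓❓❓❓❓❓❓❓❓❓❓❓
❓❓❓❓❓❓❓❓❓❓❓❓❓❓
❓❓❓❓❓❓❓❓❓❓❓❓❓❓
❓❓❓❓❓❓❓❓🟩⬜🟩🟫🟩❓
❓❓❓❓❓🟩⬜⬜🟩🟫⬛🟫🟩❓
❓❓❓❓❓⬜⬛🟩🟩⬜🟫🟩🟩❓
❓❓❓❓❓🟩⬜🔴🟫🟫⬜⬜🟩❓
❓❓❓❓❓🟩⬜🟩🟦🟫⬜🟩🟩❓
❓❓❓❓❓🟩⬜⬛🟩⬜⬜⬜🟦❓
❓❓❓❓❓❓❓❓❓❓❓❓❓❓
❓❓❓❓❓❓❓❓❓❓❓❓❓❓
❓❓❓❓❓❓❓❓❓❓❓❓❓❓
❓❓❓❓❓❓❓❓❓❓❓❓❓❓

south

❓❓❓❓❓❓❓❓❓❓❓❓❓❓
❓❓❓❓❓❓❓❓❓❓❓❓❓❓
❓❓❓❓❓❓❓❓❓❓❓❓❓❓
❓❓❓❓❓❓❓❓🟩⬜🟩🟫🟩❓
❓❓❓❓❓🟩⬜⬜🟩🟫⬛🟫🟩❓
❓❓❓❓❓⬜⬛🟩🟩⬜🟫🟩🟩❓
❓❓❓❓❓🟩⬜🟫🟫🟫⬜⬜🟩❓
❓❓❓❓❓🟩⬜🔴🟦🟫⬜🟩🟩❓
❓❓❓❓❓🟩⬜⬛🟩⬜⬜⬜🟦❓
❓❓❓❓❓⬜🟫🟩🟦🟫❓❓❓❓
❓❓❓❓❓❓❓❓❓❓❓❓❓❓
❓❓❓❓❓❓❓❓❓❓❓❓❓❓
❓❓❓❓❓❓❓❓❓❓❓❓❓❓
❓❓❓❓❓❓❓❓❓❓❓❓❓❓

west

❓❓❓❓❓❓❓❓❓❓❓❓❓❓
❓❓❓❓❓❓❓❓❓❓❓❓❓❓
❓❓❓❓❓❓❓❓❓❓❓❓❓❓
❓❓❓❓❓❓❓❓❓🟩⬜🟩🟫🟩
❓❓❓❓❓❓🟩⬜⬜🟩🟫⬛🟫🟩
❓❓❓❓❓🟫⬜⬛🟩🟩⬜🟫🟩🟩
❓❓❓❓❓🟫🟩⬜🟫🟫🟫⬜⬜🟩
❓❓❓❓❓🟩🟩🔴🟩🟦🟫⬜🟩🟩
❓❓❓❓❓🟩🟩⬜⬛🟩⬜⬜⬜🟦
❓❓❓❓❓⬜⬜🟫🟩🟦🟫❓❓❓
❓❓❓❓❓❓❓❓❓❓❓❓❓❓
❓❓❓❓❓❓❓❓❓❓❓❓❓❓
❓❓❓❓❓❓❓❓❓❓❓❓❓❓
❓❓❓❓❓❓❓❓❓❓❓❓❓❓

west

❓❓❓❓❓❓❓❓❓❓❓❓❓❓
❓❓❓❓❓❓❓❓❓❓❓❓❓❓
❓❓❓❓❓❓❓❓❓❓❓❓❓❓
❓❓❓❓❓❓❓❓❓❓🟩⬜🟩🟫
❓❓❓❓❓❓❓🟩⬜⬜🟩🟫⬛🟫
❓❓❓❓❓🟩🟫⬜⬛🟩🟩⬜🟫🟩
❓❓❓❓❓⬛🟫🟩⬜🟫🟫🟫⬜⬜
❓❓❓❓❓⬜🟩🔴⬜🟩🟦🟫⬜🟩
❓❓❓❓❓🟩🟩🟩⬜⬛🟩⬜⬜⬜
❓❓❓❓❓🟦⬜⬜🟫🟩🟦🟫❓❓
❓❓❓❓❓❓❓❓❓❓❓❓❓❓
❓❓❓❓❓❓❓❓❓❓❓❓❓❓
❓❓❓❓❓❓❓❓❓❓❓❓❓❓
❓❓❓❓❓❓❓❓❓❓❓❓❓❓

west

❓❓❓❓❓❓❓❓❓❓❓❓❓❓
❓❓❓❓❓❓❓❓❓❓❓❓❓❓
❓❓❓❓❓❓❓❓❓❓❓❓❓❓
❓❓❓❓❓❓❓❓❓❓❓🟩⬜🟩
❓❓❓❓❓❓❓❓🟩⬜⬜🟩🟫⬛
❓❓❓❓❓🟩🟩🟫⬜⬛🟩🟩⬜🟫
❓❓❓❓❓🟦⬛🟫🟩⬜🟫🟫🟫⬜
❓❓❓❓❓⬜⬜🔴🟩⬜🟩🟦🟫⬜
❓❓❓❓❓🟩🟩🟩🟩⬜⬛🟩⬜⬜
❓❓❓❓❓⬜🟦⬜⬜🟫🟩🟦🟫❓
❓❓❓❓❓❓❓❓❓❓❓❓❓❓
❓❓❓❓❓❓❓❓❓❓❓❓❓❓
❓❓❓❓❓❓❓❓❓❓❓❓❓❓
❓❓❓❓❓❓❓❓❓❓❓❓❓❓

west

❓❓❓❓❓❓❓❓❓❓❓❓❓❓
❓❓❓❓❓❓❓❓❓❓❓❓❓❓
❓❓❓❓❓❓❓❓❓❓❓❓❓❓
❓❓❓❓❓❓❓❓❓❓❓❓🟩⬜
❓❓❓❓❓❓❓❓❓🟩⬜⬜🟩🟫
❓❓❓❓❓⬛🟩🟩🟫⬜⬛🟩🟩⬜
❓❓❓❓❓🟫🟦⬛🟫🟩⬜🟫🟫🟫
❓❓❓❓❓🟩⬜🔴🟩🟩⬜🟩🟦🟫
❓❓❓❓❓⬛🟩🟩🟩🟩⬜⬛🟩⬜
❓❓❓❓❓🟫⬜🟦⬜⬜🟫🟩🟦🟫
❓❓❓❓❓❓❓❓❓❓❓❓❓❓
❓❓❓❓❓❓❓❓❓❓❓❓❓❓
❓❓❓❓❓❓❓❓❓❓❓❓❓❓
❓❓❓❓❓❓❓❓❓❓❓❓❓❓

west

❓❓❓❓❓❓❓❓❓❓❓❓❓❓
❓❓❓❓❓❓❓❓❓❓❓❓❓❓
❓❓❓❓❓❓❓❓❓❓❓❓❓❓
❓❓❓❓❓❓❓❓❓❓❓❓❓🟩
❓❓❓❓❓❓❓❓❓❓🟩⬜⬜🟩
❓❓❓❓❓🟩⬛🟩🟩🟫⬜⬛🟩🟩
❓❓❓❓❓🟩🟫🟦⬛🟫🟩⬜🟫🟫
❓❓❓❓❓🟩🟩🔴⬜🟩🟩⬜🟩🟦
❓❓❓❓❓⬜⬛🟩🟩🟩🟩⬜⬛🟩
❓❓❓❓❓🟦🟫⬜🟦⬜⬜🟫🟩🟦
❓❓❓❓❓❓❓❓❓❓❓❓❓❓
❓❓❓❓❓❓❓❓❓❓❓❓❓❓
❓❓❓❓❓❓❓❓❓❓❓❓❓❓
❓❓❓❓❓❓❓❓❓❓❓❓❓❓

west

❓❓❓❓❓❓❓❓❓❓❓❓❓❓
❓❓❓❓❓❓❓❓❓❓❓❓❓❓
❓❓❓❓❓❓❓❓❓❓❓❓❓❓
❓❓❓❓❓❓❓❓❓❓❓❓❓❓
❓❓❓❓❓❓❓❓❓❓❓🟩⬜⬜
❓❓❓❓❓🟫🟩⬛🟩🟩🟫⬜⬛🟩
❓❓❓❓❓⬜🟩🟫🟦⬛🟫🟩⬜🟫
❓❓❓❓❓⬛🟩🔴⬜⬜🟩🟩⬜🟩
❓❓❓❓❓🟫⬜⬛🟩🟩🟩🟩⬜⬛
❓❓❓❓❓⬜🟦🟫⬜🟦⬜⬜🟫🟩
❓❓❓❓❓❓❓❓❓❓❓❓❓❓
❓❓❓❓❓❓❓❓❓❓❓❓❓❓
❓❓❓❓❓❓❓❓❓❓❓❓❓❓
❓❓❓❓❓❓❓❓❓❓❓❓❓❓

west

❓❓❓❓❓❓❓❓❓❓❓❓❓❓
❓❓❓❓❓❓❓❓❓❓❓❓❓❓
❓❓❓❓❓❓❓❓❓❓❓❓❓❓
❓❓❓❓❓❓❓❓❓❓❓❓❓❓
❓❓❓❓❓❓❓❓❓❓❓❓🟩⬜
❓❓❓❓❓🟫🟫🟩⬛🟩🟩🟫⬜⬛
❓❓❓❓❓🟩⬜🟩🟫🟦⬛🟫🟩⬜
❓❓❓❓❓🟩⬛🔴🟩⬜⬜🟩🟩⬜
❓❓❓❓❓⬜🟫⬜⬛🟩🟩🟩🟩⬜
❓❓❓❓❓🟩⬜🟦🟫⬜🟦⬜⬜🟫
❓❓❓❓❓❓❓❓❓❓❓❓❓❓
❓❓❓❓❓❓❓❓❓❓❓❓❓❓
❓❓❓❓❓❓❓❓❓❓❓❓❓❓
❓❓❓❓❓❓❓❓❓❓❓❓❓❓

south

❓❓❓❓❓❓❓❓❓❓❓❓❓❓
❓❓❓❓❓❓❓❓❓❓❓❓❓❓
❓❓❓❓❓❓❓❓❓❓❓❓❓❓
❓❓❓❓❓❓❓❓❓❓❓❓🟩⬜
❓❓❓❓❓🟫🟫🟩⬛🟩🟩🟫⬜⬛
❓❓❓❓❓🟩⬜🟩🟫🟦⬛🟫🟩⬜
❓❓❓❓❓🟩⬛🟩🟩⬜⬜🟩🟩⬜
❓❓❓❓❓⬜🟫🔴⬛🟩🟩🟩🟩⬜
❓❓❓❓❓🟩⬜🟦🟫⬜🟦⬜⬜🟫
❓❓❓❓❓🟩🟩⬛⬛🟩❓❓❓❓
❓❓❓❓❓❓❓❓❓❓❓❓❓❓
❓❓❓❓❓❓❓❓❓❓❓❓❓❓
❓❓❓❓❓❓❓❓❓❓❓❓❓❓
❓❓❓❓❓❓❓❓❓❓❓❓❓❓

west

❓❓❓❓❓❓❓❓❓❓❓❓❓❓
❓❓❓❓❓❓❓❓❓❓❓❓❓❓
❓❓❓❓❓❓❓❓❓❓❓❓❓❓
❓❓❓❓❓❓❓❓❓❓❓❓❓🟩
❓❓❓❓❓❓🟫🟫🟩⬛🟩🟩🟫⬜
❓❓❓❓❓🟩🟩⬜🟩🟫🟦⬛🟫🟩
❓❓❓❓❓🟦🟩⬛🟩🟩⬜⬜🟩🟩
❓❓❓❓❓🟫⬜🔴⬜⬛🟩🟩🟩🟩
❓❓❓❓❓⬜🟩⬜🟦🟫⬜🟦⬜⬜
❓❓❓❓❓🟫🟩🟩⬛⬛🟩❓❓❓
❓❓❓❓❓❓❓❓❓❓❓❓❓❓
❓❓❓❓❓❓❓❓❓❓❓❓❓❓
❓❓❓❓❓❓❓❓❓❓❓❓❓❓
❓❓❓❓❓❓❓❓❓❓❓❓❓❓

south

❓❓❓❓❓❓❓❓❓❓❓❓❓❓
❓❓❓❓❓❓❓❓❓❓❓❓❓❓
❓❓❓❓❓❓❓❓❓❓❓❓❓🟩
❓❓❓❓❓❓🟫🟫🟩⬛🟩🟩🟫⬜
❓❓❓❓❓🟩🟩⬜🟩🟫🟦⬛🟫🟩
❓❓❓❓❓🟦🟩⬛🟩🟩⬜⬜🟩🟩
❓❓❓❓❓🟫⬜🟫⬜⬛🟩🟩🟩🟩
❓❓❓❓❓⬜🟩🔴🟦🟫⬜🟦⬜⬜
❓❓❓❓❓🟫🟩🟩⬛⬛🟩❓❓❓
❓❓❓❓❓🟦🟩🟫🟦⬜❓❓❓❓
❓❓❓❓❓❓❓❓❓❓❓❓❓❓
❓❓❓❓❓❓❓❓❓❓❓❓❓❓
❓❓❓❓❓❓❓❓❓❓❓❓❓❓
❓❓❓❓❓❓❓❓❓❓❓❓❓❓

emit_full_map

❓❓❓❓❓❓❓❓❓❓❓🟩⬜🟩🟫🟩
❓❓❓❓❓❓❓❓🟩⬜⬜🟩🟫⬛🟫🟩
❓🟫🟫🟩⬛🟩🟩🟫⬜⬛🟩🟩⬜🟫🟩🟩
🟩🟩⬜🟩🟫🟦⬛🟫🟩⬜🟫🟫🟫⬜⬜🟩
🟦🟩⬛🟩🟩⬜⬜🟩🟩⬜🟩🟦🟫⬜🟩🟩
🟫⬜🟫⬜⬛🟩🟩🟩🟩⬜⬛🟩⬜⬜⬜🟦
⬜🟩🔴🟦🟫⬜🟦⬜⬜🟫🟩🟦🟫❓❓❓
🟫🟩🟩⬛⬛🟩❓❓❓❓❓❓❓❓❓❓
🟦🟩🟫🟦⬜❓❓❓❓❓❓❓❓❓❓❓

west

❓❓❓❓❓❓❓❓❓❓❓❓❓❓
❓❓❓❓❓❓❓❓❓❓❓❓❓❓
❓❓❓❓❓❓❓❓❓❓❓❓❓❓
❓❓❓❓❓❓❓🟫🟫🟩⬛🟩🟩🟫
❓❓❓❓❓❓🟩🟩⬜🟩🟫🟦⬛🟫
❓❓❓❓❓⬜🟦🟩⬛🟩🟩⬜⬜🟩
❓❓❓❓❓🟩🟫⬜🟫⬜⬛🟩🟩🟩
❓❓❓❓❓🟩⬜🔴⬜🟦🟫⬜🟦⬜
❓❓❓❓❓🟫🟫🟩🟩⬛⬛🟩❓❓
❓❓❓❓❓🟩🟦🟩🟫🟦⬜❓❓❓
❓❓❓❓❓❓❓❓❓❓❓❓❓❓
❓❓❓❓❓❓❓❓❓❓❓❓❓❓
❓❓❓❓❓❓❓❓❓❓❓❓❓❓
❓❓❓❓❓❓❓❓❓❓❓❓❓❓

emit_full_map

❓❓❓❓❓❓❓❓❓❓❓❓🟩⬜🟩🟫🟩
❓❓❓❓❓❓❓❓❓🟩⬜⬜🟩🟫⬛🟫🟩
❓❓🟫🟫🟩⬛🟩🟩🟫⬜⬛🟩🟩⬜🟫🟩🟩
❓🟩🟩⬜🟩🟫🟦⬛🟫🟩⬜🟫🟫🟫⬜⬜🟩
⬜🟦🟩⬛🟩🟩⬜⬜🟩🟩⬜🟩🟦🟫⬜🟩🟩
🟩🟫⬜🟫⬜⬛🟩🟩🟩🟩⬜⬛🟩⬜⬜⬜🟦
🟩⬜🔴⬜🟦🟫⬜🟦⬜⬜🟫🟩🟦🟫❓❓❓
🟫🟫🟩🟩⬛⬛🟩❓❓❓❓❓❓❓❓❓❓
🟩🟦🟩🟫🟦⬜❓❓❓❓❓❓❓❓❓❓❓


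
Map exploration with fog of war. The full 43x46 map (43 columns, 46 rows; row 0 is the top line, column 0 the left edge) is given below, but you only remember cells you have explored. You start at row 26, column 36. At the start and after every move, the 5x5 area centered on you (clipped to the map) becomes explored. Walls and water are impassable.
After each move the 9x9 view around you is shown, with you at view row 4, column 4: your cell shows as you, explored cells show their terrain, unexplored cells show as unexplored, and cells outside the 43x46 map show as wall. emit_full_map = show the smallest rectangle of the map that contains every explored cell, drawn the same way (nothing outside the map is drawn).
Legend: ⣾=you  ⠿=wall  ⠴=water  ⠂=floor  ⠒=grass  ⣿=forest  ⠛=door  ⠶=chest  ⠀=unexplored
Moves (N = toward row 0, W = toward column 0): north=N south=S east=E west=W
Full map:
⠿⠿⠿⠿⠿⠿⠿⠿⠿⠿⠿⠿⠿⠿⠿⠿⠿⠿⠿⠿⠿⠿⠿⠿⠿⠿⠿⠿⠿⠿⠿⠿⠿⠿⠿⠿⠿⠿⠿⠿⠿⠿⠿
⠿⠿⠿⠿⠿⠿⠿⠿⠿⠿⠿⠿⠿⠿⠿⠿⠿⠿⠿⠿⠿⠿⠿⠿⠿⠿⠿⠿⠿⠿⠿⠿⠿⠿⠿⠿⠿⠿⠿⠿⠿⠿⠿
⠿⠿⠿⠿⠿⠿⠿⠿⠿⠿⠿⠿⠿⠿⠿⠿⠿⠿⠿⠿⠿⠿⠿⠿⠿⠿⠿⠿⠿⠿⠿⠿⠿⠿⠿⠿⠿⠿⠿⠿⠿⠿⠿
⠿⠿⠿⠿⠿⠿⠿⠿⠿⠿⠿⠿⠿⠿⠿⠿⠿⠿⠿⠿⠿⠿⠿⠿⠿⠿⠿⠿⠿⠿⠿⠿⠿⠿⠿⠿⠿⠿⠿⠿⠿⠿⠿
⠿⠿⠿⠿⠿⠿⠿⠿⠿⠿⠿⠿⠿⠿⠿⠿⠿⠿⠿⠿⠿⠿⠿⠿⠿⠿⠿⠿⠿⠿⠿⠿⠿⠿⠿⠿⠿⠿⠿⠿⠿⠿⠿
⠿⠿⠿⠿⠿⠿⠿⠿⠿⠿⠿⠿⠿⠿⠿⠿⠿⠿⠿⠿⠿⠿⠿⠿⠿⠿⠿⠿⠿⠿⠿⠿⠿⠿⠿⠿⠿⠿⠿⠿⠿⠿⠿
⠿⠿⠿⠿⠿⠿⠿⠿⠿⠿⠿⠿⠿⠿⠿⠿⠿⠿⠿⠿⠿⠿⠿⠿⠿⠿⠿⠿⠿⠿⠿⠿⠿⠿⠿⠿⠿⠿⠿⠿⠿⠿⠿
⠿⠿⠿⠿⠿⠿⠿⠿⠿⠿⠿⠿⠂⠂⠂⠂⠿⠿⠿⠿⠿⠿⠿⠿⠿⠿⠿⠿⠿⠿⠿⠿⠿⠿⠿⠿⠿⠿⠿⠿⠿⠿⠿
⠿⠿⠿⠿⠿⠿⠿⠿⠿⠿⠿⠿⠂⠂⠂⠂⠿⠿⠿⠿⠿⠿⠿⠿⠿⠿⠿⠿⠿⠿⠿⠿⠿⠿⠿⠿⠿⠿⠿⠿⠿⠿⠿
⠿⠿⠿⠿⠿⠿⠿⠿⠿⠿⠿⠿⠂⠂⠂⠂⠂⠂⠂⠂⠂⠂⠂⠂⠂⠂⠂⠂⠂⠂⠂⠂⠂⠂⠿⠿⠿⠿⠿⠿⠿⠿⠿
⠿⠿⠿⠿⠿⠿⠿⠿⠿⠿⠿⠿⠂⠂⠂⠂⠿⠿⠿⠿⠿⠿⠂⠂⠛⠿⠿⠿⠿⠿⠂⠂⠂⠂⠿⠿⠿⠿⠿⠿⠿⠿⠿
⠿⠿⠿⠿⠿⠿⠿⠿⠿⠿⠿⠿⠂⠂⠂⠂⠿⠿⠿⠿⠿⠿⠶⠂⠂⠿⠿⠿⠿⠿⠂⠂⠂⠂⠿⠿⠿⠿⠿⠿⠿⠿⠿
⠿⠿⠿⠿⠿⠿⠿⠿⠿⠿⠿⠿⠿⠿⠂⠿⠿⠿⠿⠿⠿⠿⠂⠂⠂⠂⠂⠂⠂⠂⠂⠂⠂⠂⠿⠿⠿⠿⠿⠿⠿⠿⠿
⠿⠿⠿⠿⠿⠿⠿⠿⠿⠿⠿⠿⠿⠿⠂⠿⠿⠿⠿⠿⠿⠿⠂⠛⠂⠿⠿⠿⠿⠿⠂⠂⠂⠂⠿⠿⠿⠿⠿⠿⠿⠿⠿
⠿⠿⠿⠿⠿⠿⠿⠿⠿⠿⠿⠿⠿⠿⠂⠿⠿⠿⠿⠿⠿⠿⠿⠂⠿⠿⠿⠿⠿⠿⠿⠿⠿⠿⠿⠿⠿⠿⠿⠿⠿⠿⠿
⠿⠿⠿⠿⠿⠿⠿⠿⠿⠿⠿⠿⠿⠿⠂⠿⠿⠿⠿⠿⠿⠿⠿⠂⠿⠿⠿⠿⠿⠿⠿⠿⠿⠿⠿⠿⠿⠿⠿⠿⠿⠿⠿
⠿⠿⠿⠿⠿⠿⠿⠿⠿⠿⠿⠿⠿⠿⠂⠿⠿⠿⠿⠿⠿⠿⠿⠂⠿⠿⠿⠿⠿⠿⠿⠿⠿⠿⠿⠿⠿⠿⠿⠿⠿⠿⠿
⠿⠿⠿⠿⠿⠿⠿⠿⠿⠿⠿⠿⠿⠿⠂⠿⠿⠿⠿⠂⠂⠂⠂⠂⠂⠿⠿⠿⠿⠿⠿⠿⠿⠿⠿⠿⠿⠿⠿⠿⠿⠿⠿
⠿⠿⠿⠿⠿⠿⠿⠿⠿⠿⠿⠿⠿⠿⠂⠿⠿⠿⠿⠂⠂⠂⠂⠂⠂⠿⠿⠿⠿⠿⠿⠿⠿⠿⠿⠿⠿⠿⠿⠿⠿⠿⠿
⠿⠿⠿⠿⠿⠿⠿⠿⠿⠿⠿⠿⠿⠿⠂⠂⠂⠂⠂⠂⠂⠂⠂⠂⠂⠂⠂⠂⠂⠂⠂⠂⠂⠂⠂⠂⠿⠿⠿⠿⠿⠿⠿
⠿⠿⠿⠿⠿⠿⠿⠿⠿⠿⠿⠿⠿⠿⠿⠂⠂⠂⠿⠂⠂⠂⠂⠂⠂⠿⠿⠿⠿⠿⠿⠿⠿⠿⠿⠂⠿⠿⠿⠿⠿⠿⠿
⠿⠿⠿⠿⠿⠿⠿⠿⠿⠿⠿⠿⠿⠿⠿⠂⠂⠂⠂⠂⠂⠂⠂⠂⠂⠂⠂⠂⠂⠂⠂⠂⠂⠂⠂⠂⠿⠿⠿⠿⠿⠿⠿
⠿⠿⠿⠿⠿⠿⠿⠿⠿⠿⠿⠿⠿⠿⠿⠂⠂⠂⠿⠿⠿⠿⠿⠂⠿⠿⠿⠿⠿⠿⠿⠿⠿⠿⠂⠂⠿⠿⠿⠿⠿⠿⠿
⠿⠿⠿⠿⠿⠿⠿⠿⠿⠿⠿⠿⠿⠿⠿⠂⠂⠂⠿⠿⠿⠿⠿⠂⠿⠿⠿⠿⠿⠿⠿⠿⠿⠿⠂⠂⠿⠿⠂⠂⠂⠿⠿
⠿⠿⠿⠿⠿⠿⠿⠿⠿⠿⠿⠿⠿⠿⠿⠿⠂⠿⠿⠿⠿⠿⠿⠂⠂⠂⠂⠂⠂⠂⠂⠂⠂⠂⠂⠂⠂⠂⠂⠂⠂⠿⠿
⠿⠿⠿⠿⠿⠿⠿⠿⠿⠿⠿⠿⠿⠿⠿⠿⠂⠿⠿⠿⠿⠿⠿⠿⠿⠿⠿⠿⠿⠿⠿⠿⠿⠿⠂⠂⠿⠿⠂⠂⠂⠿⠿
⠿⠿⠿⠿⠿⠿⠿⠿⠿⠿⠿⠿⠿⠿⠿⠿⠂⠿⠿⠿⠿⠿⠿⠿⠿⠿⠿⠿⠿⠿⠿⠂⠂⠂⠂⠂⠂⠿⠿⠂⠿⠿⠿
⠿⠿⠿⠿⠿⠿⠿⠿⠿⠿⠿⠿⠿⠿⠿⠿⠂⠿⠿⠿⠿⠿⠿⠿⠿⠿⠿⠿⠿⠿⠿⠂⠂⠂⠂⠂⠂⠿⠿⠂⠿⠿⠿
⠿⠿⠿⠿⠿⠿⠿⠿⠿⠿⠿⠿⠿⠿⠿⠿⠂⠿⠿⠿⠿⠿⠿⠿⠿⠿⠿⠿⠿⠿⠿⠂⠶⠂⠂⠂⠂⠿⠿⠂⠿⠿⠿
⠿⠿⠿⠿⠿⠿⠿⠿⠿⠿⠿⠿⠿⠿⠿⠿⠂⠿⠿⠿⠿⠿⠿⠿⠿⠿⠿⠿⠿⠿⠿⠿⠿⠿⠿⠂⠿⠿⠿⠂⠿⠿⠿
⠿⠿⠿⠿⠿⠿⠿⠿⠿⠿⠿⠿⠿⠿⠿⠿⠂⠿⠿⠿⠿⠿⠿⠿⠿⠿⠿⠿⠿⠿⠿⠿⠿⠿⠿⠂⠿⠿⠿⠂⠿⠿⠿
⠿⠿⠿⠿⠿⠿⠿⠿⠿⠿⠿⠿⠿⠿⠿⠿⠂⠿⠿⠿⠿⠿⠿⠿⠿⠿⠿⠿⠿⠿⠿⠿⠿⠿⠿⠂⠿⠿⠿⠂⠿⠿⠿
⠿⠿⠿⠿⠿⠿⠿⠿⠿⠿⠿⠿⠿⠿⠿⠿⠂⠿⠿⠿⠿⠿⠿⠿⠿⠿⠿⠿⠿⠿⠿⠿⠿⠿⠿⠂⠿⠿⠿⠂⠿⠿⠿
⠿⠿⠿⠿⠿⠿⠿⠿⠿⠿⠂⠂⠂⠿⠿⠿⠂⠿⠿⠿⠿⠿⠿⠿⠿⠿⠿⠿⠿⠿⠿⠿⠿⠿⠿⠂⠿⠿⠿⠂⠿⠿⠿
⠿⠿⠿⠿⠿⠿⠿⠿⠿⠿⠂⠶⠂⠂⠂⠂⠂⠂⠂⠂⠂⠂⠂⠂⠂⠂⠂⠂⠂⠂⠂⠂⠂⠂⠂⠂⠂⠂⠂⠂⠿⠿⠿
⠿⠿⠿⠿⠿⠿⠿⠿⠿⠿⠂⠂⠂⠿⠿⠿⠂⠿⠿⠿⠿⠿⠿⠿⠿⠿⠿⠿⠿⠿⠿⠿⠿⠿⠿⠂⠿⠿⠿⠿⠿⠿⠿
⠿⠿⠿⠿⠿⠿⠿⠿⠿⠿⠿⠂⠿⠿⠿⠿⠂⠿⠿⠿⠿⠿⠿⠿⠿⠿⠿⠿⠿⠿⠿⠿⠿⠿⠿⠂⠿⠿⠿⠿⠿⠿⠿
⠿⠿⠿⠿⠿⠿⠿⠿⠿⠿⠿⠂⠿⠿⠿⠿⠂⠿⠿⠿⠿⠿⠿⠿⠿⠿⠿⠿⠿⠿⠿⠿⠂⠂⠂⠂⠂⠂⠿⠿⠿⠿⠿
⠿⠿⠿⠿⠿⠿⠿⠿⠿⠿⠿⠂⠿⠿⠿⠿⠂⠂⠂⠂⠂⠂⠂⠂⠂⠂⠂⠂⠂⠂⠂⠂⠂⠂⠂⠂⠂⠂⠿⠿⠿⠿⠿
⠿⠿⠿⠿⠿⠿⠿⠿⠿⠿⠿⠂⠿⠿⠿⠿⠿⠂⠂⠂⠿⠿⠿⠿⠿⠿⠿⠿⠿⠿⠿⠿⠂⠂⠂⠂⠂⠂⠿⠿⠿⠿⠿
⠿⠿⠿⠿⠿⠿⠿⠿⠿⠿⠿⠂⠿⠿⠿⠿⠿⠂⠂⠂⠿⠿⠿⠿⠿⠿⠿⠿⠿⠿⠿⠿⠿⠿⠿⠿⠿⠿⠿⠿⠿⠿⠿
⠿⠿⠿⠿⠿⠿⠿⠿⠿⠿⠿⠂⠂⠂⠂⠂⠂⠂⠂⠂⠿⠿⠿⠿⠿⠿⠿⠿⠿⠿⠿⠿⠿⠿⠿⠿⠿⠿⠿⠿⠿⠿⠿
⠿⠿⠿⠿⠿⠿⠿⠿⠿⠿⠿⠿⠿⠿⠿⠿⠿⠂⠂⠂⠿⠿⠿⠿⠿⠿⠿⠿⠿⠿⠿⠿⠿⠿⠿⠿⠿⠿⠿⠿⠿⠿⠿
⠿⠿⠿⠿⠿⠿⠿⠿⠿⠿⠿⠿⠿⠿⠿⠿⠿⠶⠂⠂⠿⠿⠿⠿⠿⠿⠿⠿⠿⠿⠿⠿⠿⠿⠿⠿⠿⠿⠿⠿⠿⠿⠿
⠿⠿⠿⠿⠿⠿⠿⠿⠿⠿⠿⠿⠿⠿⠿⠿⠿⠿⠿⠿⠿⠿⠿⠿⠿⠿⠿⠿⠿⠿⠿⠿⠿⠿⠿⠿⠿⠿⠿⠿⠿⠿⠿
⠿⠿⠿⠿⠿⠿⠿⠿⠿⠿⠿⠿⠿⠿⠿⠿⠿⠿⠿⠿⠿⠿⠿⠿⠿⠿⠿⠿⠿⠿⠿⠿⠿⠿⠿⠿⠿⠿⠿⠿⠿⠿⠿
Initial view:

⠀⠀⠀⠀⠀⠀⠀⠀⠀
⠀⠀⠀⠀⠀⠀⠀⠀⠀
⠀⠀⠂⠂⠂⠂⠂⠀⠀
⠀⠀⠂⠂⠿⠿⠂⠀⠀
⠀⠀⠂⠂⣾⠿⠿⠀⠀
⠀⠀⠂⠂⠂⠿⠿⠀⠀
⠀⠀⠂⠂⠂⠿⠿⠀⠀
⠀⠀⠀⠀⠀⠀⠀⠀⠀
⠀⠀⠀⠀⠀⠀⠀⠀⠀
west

⠀⠀⠀⠀⠀⠀⠀⠀⠀
⠀⠀⠀⠀⠀⠀⠀⠀⠀
⠀⠀⠂⠂⠂⠂⠂⠂⠀
⠀⠀⠿⠂⠂⠿⠿⠂⠀
⠀⠀⠂⠂⣾⠂⠿⠿⠀
⠀⠀⠂⠂⠂⠂⠿⠿⠀
⠀⠀⠂⠂⠂⠂⠿⠿⠀
⠀⠀⠀⠀⠀⠀⠀⠀⠀
⠀⠀⠀⠀⠀⠀⠀⠀⠀

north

⠀⠀⠀⠀⠀⠀⠀⠀⠀
⠀⠀⠀⠀⠀⠀⠀⠀⠀
⠀⠀⠿⠂⠂⠿⠿⠀⠀
⠀⠀⠂⠂⠂⠂⠂⠂⠀
⠀⠀⠿⠂⣾⠿⠿⠂⠀
⠀⠀⠂⠂⠂⠂⠿⠿⠀
⠀⠀⠂⠂⠂⠂⠿⠿⠀
⠀⠀⠂⠂⠂⠂⠿⠿⠀
⠀⠀⠀⠀⠀⠀⠀⠀⠀

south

⠀⠀⠀⠀⠀⠀⠀⠀⠀
⠀⠀⠿⠂⠂⠿⠿⠀⠀
⠀⠀⠂⠂⠂⠂⠂⠂⠀
⠀⠀⠿⠂⠂⠿⠿⠂⠀
⠀⠀⠂⠂⣾⠂⠿⠿⠀
⠀⠀⠂⠂⠂⠂⠿⠿⠀
⠀⠀⠂⠂⠂⠂⠿⠿⠀
⠀⠀⠀⠀⠀⠀⠀⠀⠀
⠀⠀⠀⠀⠀⠀⠀⠀⠀

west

⠀⠀⠀⠀⠀⠀⠀⠀⠀
⠀⠀⠀⠿⠂⠂⠿⠿⠀
⠀⠀⠂⠂⠂⠂⠂⠂⠂
⠀⠀⠿⠿⠂⠂⠿⠿⠂
⠀⠀⠂⠂⣾⠂⠂⠿⠿
⠀⠀⠂⠂⠂⠂⠂⠿⠿
⠀⠀⠶⠂⠂⠂⠂⠿⠿
⠀⠀⠀⠀⠀⠀⠀⠀⠀
⠀⠀⠀⠀⠀⠀⠀⠀⠀

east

⠀⠀⠀⠀⠀⠀⠀⠀⠀
⠀⠀⠿⠂⠂⠿⠿⠀⠀
⠀⠂⠂⠂⠂⠂⠂⠂⠀
⠀⠿⠿⠂⠂⠿⠿⠂⠀
⠀⠂⠂⠂⣾⠂⠿⠿⠀
⠀⠂⠂⠂⠂⠂⠿⠿⠀
⠀⠶⠂⠂⠂⠂⠿⠿⠀
⠀⠀⠀⠀⠀⠀⠀⠀⠀
⠀⠀⠀⠀⠀⠀⠀⠀⠀

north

⠀⠀⠀⠀⠀⠀⠀⠀⠀
⠀⠀⠀⠀⠀⠀⠀⠀⠀
⠀⠀⠿⠂⠂⠿⠿⠀⠀
⠀⠂⠂⠂⠂⠂⠂⠂⠀
⠀⠿⠿⠂⣾⠿⠿⠂⠀
⠀⠂⠂⠂⠂⠂⠿⠿⠀
⠀⠂⠂⠂⠂⠂⠿⠿⠀
⠀⠶⠂⠂⠂⠂⠿⠿⠀
⠀⠀⠀⠀⠀⠀⠀⠀⠀

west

⠀⠀⠀⠀⠀⠀⠀⠀⠀
⠀⠀⠀⠀⠀⠀⠀⠀⠀
⠀⠀⠿⠿⠂⠂⠿⠿⠀
⠀⠀⠂⠂⠂⠂⠂⠂⠂
⠀⠀⠿⠿⣾⠂⠿⠿⠂
⠀⠀⠂⠂⠂⠂⠂⠿⠿
⠀⠀⠂⠂⠂⠂⠂⠿⠿
⠀⠀⠶⠂⠂⠂⠂⠿⠿
⠀⠀⠀⠀⠀⠀⠀⠀⠀

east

⠀⠀⠀⠀⠀⠀⠀⠀⠀
⠀⠀⠀⠀⠀⠀⠀⠀⠀
⠀⠿⠿⠂⠂⠿⠿⠀⠀
⠀⠂⠂⠂⠂⠂⠂⠂⠀
⠀⠿⠿⠂⣾⠿⠿⠂⠀
⠀⠂⠂⠂⠂⠂⠿⠿⠀
⠀⠂⠂⠂⠂⠂⠿⠿⠀
⠀⠶⠂⠂⠂⠂⠿⠿⠀
⠀⠀⠀⠀⠀⠀⠀⠀⠀

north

⠀⠀⠀⠀⠀⠀⠀⠀⠀
⠀⠀⠀⠀⠀⠀⠀⠀⠀
⠀⠀⠿⠂⠂⠿⠿⠀⠀
⠀⠿⠿⠂⠂⠿⠿⠀⠀
⠀⠂⠂⠂⣾⠂⠂⠂⠀
⠀⠿⠿⠂⠂⠿⠿⠂⠀
⠀⠂⠂⠂⠂⠂⠿⠿⠀
⠀⠂⠂⠂⠂⠂⠿⠿⠀
⠀⠶⠂⠂⠂⠂⠿⠿⠀

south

⠀⠀⠀⠀⠀⠀⠀⠀⠀
⠀⠀⠿⠂⠂⠿⠿⠀⠀
⠀⠿⠿⠂⠂⠿⠿⠀⠀
⠀⠂⠂⠂⠂⠂⠂⠂⠀
⠀⠿⠿⠂⣾⠿⠿⠂⠀
⠀⠂⠂⠂⠂⠂⠿⠿⠀
⠀⠂⠂⠂⠂⠂⠿⠿⠀
⠀⠶⠂⠂⠂⠂⠿⠿⠀
⠀⠀⠀⠀⠀⠀⠀⠀⠀

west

⠀⠀⠀⠀⠀⠀⠀⠀⠀
⠀⠀⠀⠿⠂⠂⠿⠿⠀
⠀⠀⠿⠿⠂⠂⠿⠿⠀
⠀⠀⠂⠂⠂⠂⠂⠂⠂
⠀⠀⠿⠿⣾⠂⠿⠿⠂
⠀⠀⠂⠂⠂⠂⠂⠿⠿
⠀⠀⠂⠂⠂⠂⠂⠿⠿
⠀⠀⠶⠂⠂⠂⠂⠿⠿
⠀⠀⠀⠀⠀⠀⠀⠀⠀

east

⠀⠀⠀⠀⠀⠀⠀⠀⠀
⠀⠀⠿⠂⠂⠿⠿⠀⠀
⠀⠿⠿⠂⠂⠿⠿⠀⠀
⠀⠂⠂⠂⠂⠂⠂⠂⠀
⠀⠿⠿⠂⣾⠿⠿⠂⠀
⠀⠂⠂⠂⠂⠂⠿⠿⠀
⠀⠂⠂⠂⠂⠂⠿⠿⠀
⠀⠶⠂⠂⠂⠂⠿⠿⠀
⠀⠀⠀⠀⠀⠀⠀⠀⠀

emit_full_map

⠀⠿⠂⠂⠿⠿⠀
⠿⠿⠂⠂⠿⠿⠀
⠂⠂⠂⠂⠂⠂⠂
⠿⠿⠂⣾⠿⠿⠂
⠂⠂⠂⠂⠂⠿⠿
⠂⠂⠂⠂⠂⠿⠿
⠶⠂⠂⠂⠂⠿⠿

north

⠀⠀⠀⠀⠀⠀⠀⠀⠀
⠀⠀⠀⠀⠀⠀⠀⠀⠀
⠀⠀⠿⠂⠂⠿⠿⠀⠀
⠀⠿⠿⠂⠂⠿⠿⠀⠀
⠀⠂⠂⠂⣾⠂⠂⠂⠀
⠀⠿⠿⠂⠂⠿⠿⠂⠀
⠀⠂⠂⠂⠂⠂⠿⠿⠀
⠀⠂⠂⠂⠂⠂⠿⠿⠀
⠀⠶⠂⠂⠂⠂⠿⠿⠀
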